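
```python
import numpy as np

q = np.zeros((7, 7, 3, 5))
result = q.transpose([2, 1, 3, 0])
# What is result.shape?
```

(3, 7, 5, 7)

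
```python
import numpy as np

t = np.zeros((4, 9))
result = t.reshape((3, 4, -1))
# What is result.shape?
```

(3, 4, 3)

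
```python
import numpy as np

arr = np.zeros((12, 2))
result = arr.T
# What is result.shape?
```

(2, 12)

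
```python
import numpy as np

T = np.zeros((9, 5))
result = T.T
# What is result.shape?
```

(5, 9)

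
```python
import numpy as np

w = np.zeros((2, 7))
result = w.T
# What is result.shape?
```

(7, 2)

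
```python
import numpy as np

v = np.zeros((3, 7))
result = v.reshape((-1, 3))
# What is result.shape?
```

(7, 3)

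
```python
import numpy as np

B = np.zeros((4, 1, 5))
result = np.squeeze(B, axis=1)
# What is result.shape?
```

(4, 5)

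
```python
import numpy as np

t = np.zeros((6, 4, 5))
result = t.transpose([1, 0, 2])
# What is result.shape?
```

(4, 6, 5)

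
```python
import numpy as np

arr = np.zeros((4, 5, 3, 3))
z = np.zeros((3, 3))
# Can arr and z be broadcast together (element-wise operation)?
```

Yes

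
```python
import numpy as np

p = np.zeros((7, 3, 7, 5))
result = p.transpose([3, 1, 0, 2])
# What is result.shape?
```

(5, 3, 7, 7)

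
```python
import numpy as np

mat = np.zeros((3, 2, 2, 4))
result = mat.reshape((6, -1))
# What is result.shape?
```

(6, 8)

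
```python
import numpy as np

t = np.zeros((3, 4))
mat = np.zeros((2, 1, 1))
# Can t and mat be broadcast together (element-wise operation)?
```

Yes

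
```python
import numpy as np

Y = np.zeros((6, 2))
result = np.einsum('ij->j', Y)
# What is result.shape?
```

(2,)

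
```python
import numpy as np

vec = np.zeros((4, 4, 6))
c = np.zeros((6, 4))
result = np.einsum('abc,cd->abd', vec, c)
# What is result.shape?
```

(4, 4, 4)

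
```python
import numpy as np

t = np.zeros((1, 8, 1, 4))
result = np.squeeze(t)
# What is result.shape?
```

(8, 4)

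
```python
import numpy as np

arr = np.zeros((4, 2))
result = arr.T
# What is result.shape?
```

(2, 4)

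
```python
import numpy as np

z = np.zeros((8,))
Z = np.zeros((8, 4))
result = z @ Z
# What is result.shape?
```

(4,)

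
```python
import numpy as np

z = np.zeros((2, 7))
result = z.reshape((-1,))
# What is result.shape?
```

(14,)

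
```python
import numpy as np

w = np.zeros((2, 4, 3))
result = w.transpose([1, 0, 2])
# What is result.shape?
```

(4, 2, 3)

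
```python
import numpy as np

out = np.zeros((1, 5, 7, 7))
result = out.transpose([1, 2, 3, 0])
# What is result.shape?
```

(5, 7, 7, 1)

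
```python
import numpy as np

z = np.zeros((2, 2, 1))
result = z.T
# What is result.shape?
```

(1, 2, 2)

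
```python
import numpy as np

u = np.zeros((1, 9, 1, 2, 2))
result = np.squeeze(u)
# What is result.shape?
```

(9, 2, 2)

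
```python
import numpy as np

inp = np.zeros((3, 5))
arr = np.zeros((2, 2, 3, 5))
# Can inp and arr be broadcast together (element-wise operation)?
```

Yes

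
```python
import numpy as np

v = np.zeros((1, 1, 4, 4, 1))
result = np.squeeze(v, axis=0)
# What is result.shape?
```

(1, 4, 4, 1)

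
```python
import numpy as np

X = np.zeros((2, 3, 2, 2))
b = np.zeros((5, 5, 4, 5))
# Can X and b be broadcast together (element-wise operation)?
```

No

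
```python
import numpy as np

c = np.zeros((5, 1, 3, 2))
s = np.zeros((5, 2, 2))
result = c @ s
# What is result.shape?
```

(5, 5, 3, 2)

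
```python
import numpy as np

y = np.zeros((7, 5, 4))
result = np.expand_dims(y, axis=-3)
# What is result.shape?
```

(7, 1, 5, 4)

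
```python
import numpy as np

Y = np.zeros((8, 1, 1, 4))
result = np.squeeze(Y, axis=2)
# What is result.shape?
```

(8, 1, 4)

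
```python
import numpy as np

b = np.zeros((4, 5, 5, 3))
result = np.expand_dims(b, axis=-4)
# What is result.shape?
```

(4, 1, 5, 5, 3)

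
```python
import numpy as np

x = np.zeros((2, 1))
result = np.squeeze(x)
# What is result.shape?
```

(2,)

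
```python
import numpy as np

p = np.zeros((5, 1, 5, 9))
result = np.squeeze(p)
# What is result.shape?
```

(5, 5, 9)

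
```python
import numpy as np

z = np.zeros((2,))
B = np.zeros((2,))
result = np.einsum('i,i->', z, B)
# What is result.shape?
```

()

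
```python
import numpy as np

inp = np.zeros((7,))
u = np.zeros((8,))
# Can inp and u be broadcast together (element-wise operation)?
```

No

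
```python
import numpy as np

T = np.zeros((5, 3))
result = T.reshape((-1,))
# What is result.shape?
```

(15,)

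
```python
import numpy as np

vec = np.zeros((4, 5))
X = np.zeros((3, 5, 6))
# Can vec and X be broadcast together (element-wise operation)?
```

No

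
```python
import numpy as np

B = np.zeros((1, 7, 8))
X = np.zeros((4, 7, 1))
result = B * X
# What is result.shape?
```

(4, 7, 8)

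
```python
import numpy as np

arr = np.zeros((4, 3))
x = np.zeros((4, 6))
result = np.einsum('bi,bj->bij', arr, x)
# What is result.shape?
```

(4, 3, 6)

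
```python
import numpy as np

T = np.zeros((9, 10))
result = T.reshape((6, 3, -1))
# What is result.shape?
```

(6, 3, 5)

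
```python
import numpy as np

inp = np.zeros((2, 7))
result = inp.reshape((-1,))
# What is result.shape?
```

(14,)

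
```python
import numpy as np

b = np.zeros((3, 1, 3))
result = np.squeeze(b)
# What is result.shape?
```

(3, 3)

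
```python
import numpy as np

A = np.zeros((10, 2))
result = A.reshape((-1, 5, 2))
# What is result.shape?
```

(2, 5, 2)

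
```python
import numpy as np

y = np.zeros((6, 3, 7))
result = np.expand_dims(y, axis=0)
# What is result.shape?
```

(1, 6, 3, 7)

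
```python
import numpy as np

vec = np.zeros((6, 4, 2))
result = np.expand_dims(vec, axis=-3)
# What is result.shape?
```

(6, 1, 4, 2)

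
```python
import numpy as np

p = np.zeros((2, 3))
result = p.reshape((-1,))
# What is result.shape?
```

(6,)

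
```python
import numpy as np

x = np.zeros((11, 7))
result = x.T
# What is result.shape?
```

(7, 11)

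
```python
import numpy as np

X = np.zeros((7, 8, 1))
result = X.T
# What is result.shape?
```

(1, 8, 7)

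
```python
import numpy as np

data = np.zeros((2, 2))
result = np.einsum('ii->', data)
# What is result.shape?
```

()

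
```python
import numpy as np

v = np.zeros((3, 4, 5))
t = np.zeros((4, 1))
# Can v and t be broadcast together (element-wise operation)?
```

Yes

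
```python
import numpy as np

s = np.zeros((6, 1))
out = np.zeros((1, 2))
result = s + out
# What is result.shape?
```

(6, 2)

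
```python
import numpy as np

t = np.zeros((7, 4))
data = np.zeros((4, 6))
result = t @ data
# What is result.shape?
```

(7, 6)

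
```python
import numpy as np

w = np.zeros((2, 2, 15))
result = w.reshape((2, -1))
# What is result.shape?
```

(2, 30)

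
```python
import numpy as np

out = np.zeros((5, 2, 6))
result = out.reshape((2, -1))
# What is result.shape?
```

(2, 30)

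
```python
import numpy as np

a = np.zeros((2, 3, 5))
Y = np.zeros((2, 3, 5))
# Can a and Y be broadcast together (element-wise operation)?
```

Yes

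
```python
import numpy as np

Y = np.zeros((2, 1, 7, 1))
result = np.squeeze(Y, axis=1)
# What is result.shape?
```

(2, 7, 1)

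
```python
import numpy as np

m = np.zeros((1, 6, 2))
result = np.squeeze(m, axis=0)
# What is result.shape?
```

(6, 2)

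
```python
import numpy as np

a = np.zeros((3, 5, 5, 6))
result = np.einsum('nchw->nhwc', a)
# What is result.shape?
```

(3, 5, 6, 5)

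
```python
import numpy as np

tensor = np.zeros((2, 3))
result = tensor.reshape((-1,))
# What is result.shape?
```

(6,)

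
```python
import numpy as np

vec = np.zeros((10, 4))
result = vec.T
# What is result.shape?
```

(4, 10)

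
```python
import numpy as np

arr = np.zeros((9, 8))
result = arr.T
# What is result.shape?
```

(8, 9)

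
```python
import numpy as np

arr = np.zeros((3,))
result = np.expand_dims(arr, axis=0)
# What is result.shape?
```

(1, 3)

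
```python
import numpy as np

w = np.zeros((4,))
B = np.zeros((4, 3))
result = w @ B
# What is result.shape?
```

(3,)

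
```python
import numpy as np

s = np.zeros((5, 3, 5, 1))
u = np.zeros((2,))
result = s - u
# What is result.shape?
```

(5, 3, 5, 2)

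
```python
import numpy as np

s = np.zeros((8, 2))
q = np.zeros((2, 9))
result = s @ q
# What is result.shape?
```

(8, 9)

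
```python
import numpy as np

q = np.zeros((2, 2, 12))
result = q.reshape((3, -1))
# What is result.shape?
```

(3, 16)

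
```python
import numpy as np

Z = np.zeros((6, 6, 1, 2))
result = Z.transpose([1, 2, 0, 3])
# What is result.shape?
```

(6, 1, 6, 2)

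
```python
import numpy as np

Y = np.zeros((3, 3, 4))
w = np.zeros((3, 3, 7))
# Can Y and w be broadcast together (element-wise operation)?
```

No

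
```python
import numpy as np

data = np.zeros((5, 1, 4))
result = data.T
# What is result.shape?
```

(4, 1, 5)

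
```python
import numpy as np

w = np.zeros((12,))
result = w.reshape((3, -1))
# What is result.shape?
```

(3, 4)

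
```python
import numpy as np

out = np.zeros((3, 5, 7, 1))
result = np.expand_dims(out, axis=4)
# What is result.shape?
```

(3, 5, 7, 1, 1)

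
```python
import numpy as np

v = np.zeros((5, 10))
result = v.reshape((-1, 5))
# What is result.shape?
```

(10, 5)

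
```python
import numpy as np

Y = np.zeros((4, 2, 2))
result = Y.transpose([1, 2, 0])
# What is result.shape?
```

(2, 2, 4)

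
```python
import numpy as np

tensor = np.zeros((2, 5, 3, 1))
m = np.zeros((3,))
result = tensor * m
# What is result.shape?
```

(2, 5, 3, 3)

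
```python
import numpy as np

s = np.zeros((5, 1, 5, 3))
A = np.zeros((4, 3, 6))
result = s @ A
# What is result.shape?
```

(5, 4, 5, 6)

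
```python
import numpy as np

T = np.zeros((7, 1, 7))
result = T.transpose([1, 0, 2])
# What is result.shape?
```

(1, 7, 7)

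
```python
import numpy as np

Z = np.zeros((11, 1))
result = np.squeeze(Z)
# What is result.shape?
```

(11,)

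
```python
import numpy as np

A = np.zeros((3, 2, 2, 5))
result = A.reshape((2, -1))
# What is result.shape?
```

(2, 30)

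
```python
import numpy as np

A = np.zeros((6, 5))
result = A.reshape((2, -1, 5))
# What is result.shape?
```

(2, 3, 5)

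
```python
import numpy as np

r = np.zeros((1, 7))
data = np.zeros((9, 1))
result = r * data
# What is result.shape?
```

(9, 7)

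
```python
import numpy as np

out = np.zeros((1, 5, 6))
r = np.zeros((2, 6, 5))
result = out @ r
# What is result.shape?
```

(2, 5, 5)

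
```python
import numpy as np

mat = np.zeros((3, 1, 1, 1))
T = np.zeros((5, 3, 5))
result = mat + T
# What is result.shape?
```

(3, 5, 3, 5)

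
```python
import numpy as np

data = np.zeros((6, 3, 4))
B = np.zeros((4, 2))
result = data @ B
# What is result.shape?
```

(6, 3, 2)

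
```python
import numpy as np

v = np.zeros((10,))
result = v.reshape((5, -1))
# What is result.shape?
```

(5, 2)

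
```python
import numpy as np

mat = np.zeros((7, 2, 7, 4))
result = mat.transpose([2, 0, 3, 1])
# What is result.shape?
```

(7, 7, 4, 2)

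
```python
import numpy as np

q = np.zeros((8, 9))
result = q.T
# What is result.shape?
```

(9, 8)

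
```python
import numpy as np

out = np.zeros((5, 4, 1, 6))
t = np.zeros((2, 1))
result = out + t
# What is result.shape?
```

(5, 4, 2, 6)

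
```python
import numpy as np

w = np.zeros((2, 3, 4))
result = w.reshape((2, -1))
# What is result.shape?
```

(2, 12)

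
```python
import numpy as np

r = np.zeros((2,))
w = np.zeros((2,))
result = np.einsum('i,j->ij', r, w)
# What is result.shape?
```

(2, 2)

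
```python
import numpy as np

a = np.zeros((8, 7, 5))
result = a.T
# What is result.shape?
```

(5, 7, 8)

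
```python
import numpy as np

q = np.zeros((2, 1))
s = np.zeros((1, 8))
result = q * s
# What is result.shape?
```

(2, 8)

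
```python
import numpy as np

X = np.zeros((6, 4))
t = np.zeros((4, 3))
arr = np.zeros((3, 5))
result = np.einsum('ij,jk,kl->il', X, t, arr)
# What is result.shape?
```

(6, 5)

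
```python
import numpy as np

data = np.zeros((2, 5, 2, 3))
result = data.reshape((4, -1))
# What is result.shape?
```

(4, 15)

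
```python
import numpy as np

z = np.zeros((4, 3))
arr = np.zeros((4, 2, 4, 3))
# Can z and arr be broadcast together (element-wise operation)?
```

Yes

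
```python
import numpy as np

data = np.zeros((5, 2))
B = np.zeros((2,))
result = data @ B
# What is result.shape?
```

(5,)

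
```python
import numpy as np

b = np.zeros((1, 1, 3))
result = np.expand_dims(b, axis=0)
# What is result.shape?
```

(1, 1, 1, 3)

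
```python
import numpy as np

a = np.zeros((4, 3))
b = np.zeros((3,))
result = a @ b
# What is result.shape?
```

(4,)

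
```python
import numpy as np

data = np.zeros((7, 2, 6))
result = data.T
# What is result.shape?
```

(6, 2, 7)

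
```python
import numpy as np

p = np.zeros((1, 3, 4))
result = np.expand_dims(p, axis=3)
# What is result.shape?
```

(1, 3, 4, 1)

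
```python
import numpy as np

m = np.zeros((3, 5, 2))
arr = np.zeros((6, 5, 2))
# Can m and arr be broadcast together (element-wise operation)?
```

No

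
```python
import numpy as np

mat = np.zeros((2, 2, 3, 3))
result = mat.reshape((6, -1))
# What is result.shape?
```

(6, 6)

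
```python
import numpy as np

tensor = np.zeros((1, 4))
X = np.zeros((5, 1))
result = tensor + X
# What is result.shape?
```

(5, 4)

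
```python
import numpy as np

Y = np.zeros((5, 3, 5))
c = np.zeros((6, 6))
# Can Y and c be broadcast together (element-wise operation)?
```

No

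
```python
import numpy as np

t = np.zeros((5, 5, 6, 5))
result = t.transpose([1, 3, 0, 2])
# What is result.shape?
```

(5, 5, 5, 6)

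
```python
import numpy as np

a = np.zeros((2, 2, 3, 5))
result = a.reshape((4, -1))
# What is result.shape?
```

(4, 15)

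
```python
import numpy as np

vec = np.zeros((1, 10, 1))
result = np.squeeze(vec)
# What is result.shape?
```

(10,)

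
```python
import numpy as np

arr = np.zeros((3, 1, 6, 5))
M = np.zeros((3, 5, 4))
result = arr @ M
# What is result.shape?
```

(3, 3, 6, 4)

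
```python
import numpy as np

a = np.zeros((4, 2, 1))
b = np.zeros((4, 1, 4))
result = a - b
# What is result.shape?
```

(4, 2, 4)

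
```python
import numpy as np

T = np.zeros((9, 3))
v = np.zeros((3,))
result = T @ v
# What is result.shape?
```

(9,)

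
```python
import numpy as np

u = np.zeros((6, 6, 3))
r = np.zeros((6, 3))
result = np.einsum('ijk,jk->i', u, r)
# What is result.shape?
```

(6,)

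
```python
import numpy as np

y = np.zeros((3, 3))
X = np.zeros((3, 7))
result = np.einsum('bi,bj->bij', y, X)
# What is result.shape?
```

(3, 3, 7)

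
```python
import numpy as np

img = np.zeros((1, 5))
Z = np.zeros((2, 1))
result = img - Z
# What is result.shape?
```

(2, 5)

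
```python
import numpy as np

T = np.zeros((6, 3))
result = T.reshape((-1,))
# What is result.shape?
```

(18,)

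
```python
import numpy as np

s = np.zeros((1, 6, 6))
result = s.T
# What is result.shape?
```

(6, 6, 1)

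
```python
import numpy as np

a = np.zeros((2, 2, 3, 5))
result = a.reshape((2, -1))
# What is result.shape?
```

(2, 30)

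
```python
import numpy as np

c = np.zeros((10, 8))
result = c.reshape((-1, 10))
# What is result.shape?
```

(8, 10)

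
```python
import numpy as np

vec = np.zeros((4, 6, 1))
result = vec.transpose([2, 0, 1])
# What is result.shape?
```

(1, 4, 6)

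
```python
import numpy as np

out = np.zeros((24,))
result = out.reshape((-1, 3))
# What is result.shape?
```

(8, 3)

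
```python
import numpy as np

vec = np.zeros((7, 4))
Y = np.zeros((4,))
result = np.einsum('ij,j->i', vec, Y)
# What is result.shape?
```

(7,)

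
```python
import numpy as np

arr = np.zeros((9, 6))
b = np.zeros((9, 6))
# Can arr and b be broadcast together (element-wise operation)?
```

Yes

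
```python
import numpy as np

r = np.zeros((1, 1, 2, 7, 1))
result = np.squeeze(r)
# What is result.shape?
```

(2, 7)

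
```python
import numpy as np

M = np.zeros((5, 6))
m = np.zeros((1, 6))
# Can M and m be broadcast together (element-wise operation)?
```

Yes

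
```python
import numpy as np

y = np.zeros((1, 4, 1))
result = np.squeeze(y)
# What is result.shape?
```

(4,)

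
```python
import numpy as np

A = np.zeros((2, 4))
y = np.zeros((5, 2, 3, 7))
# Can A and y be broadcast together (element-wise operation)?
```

No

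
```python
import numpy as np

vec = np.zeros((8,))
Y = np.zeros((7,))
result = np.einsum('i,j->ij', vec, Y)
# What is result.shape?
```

(8, 7)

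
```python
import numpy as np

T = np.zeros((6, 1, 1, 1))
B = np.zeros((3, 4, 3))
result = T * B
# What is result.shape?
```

(6, 3, 4, 3)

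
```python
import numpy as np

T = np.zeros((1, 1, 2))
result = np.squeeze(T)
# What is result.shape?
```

(2,)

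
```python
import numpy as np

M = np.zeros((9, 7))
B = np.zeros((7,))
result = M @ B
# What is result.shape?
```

(9,)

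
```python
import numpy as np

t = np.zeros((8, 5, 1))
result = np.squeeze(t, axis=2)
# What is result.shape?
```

(8, 5)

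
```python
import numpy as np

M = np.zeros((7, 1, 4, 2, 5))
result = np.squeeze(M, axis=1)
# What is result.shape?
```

(7, 4, 2, 5)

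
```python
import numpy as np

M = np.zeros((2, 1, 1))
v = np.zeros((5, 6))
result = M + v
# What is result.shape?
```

(2, 5, 6)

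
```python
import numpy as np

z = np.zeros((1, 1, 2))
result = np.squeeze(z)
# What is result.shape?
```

(2,)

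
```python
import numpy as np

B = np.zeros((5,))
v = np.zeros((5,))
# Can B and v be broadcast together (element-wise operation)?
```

Yes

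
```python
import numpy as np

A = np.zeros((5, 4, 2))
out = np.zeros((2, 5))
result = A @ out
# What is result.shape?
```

(5, 4, 5)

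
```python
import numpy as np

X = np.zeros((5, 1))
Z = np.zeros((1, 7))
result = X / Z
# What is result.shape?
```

(5, 7)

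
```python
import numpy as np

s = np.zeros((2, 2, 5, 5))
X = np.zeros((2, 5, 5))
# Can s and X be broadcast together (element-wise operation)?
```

Yes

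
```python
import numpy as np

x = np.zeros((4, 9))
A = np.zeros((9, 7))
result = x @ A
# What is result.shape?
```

(4, 7)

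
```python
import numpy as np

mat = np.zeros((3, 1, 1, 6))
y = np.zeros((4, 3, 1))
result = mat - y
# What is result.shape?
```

(3, 4, 3, 6)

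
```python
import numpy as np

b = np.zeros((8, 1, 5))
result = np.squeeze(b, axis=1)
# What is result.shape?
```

(8, 5)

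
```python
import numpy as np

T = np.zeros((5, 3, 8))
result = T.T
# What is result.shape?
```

(8, 3, 5)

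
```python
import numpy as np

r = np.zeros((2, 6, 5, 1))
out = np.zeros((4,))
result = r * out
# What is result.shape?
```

(2, 6, 5, 4)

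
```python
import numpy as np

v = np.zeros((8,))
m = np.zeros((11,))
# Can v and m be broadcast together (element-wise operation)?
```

No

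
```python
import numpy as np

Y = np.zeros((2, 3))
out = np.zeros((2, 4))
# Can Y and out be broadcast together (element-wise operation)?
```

No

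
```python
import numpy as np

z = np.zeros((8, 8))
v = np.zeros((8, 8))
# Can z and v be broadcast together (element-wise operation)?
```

Yes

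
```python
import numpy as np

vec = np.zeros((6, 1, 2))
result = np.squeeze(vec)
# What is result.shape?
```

(6, 2)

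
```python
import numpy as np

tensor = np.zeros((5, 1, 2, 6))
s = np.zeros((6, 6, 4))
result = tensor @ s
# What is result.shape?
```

(5, 6, 2, 4)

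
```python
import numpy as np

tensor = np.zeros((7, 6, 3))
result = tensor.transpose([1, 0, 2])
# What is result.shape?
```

(6, 7, 3)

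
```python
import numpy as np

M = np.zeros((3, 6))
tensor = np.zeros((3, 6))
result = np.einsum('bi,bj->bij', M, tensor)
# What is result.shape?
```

(3, 6, 6)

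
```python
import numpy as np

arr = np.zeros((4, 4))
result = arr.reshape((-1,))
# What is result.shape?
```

(16,)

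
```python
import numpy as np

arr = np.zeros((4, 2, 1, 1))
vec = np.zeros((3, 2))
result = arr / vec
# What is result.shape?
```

(4, 2, 3, 2)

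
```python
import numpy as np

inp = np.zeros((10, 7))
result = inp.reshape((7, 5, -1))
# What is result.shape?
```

(7, 5, 2)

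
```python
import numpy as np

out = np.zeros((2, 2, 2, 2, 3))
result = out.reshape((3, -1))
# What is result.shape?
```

(3, 16)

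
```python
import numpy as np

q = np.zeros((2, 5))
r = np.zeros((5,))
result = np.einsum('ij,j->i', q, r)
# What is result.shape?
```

(2,)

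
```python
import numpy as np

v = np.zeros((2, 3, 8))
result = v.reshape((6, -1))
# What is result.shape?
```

(6, 8)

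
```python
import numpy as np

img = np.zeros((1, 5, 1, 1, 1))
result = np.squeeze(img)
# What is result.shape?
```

(5,)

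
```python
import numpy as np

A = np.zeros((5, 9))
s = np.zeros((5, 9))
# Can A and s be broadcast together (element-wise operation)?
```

Yes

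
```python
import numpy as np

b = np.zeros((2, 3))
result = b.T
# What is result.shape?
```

(3, 2)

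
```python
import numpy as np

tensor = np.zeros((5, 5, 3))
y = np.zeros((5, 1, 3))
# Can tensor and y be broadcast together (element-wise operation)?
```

Yes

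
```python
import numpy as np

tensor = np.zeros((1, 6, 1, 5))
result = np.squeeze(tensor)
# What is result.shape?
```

(6, 5)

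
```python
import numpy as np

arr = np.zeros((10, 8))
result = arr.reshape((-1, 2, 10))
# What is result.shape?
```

(4, 2, 10)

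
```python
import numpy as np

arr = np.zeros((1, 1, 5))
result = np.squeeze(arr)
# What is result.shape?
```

(5,)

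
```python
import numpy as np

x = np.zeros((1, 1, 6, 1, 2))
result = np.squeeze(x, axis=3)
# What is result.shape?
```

(1, 1, 6, 2)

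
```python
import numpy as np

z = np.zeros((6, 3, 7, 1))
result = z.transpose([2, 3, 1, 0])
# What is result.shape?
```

(7, 1, 3, 6)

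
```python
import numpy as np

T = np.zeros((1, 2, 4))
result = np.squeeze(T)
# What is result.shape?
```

(2, 4)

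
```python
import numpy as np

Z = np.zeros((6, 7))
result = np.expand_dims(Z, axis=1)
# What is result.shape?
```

(6, 1, 7)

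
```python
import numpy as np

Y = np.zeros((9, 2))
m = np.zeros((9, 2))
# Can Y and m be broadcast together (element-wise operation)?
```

Yes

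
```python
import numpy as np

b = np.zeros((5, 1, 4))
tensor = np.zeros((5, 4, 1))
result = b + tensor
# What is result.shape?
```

(5, 4, 4)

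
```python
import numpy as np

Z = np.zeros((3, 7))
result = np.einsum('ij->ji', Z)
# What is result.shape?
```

(7, 3)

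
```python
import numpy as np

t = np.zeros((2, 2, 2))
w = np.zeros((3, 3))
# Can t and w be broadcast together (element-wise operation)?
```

No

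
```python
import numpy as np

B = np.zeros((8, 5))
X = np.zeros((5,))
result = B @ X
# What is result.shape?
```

(8,)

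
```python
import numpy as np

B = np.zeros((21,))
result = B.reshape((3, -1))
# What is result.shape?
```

(3, 7)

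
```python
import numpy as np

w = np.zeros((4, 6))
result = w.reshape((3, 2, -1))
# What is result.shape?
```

(3, 2, 4)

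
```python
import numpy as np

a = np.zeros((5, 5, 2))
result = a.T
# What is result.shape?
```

(2, 5, 5)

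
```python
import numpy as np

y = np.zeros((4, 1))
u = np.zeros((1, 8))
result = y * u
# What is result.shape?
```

(4, 8)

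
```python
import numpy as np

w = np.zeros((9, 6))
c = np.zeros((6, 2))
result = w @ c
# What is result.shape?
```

(9, 2)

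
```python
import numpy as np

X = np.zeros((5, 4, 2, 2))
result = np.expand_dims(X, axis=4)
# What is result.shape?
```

(5, 4, 2, 2, 1)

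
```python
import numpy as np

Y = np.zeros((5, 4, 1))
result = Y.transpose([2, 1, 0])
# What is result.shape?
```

(1, 4, 5)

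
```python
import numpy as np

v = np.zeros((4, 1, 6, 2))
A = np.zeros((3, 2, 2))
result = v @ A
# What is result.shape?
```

(4, 3, 6, 2)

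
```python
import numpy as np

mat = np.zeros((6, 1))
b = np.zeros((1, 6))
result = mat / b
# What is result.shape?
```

(6, 6)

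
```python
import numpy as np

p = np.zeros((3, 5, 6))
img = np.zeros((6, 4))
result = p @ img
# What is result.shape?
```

(3, 5, 4)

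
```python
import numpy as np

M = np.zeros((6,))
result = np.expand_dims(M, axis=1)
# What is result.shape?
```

(6, 1)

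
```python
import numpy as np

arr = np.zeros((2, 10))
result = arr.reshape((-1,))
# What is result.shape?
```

(20,)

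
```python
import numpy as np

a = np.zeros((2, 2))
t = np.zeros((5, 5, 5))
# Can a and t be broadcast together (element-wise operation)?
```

No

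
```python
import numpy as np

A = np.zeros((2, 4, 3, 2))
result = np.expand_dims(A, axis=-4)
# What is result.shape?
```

(2, 1, 4, 3, 2)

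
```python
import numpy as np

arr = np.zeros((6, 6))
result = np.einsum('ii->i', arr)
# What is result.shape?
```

(6,)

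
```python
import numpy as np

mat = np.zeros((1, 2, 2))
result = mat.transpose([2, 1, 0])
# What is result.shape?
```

(2, 2, 1)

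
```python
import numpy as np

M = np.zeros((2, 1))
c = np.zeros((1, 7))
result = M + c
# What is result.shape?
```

(2, 7)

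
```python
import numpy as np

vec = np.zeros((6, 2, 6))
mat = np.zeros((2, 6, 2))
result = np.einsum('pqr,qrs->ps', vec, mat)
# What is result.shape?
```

(6, 2)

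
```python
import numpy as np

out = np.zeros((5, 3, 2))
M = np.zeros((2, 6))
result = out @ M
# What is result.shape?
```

(5, 3, 6)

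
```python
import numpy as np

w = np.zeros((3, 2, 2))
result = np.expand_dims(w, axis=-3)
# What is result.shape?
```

(3, 1, 2, 2)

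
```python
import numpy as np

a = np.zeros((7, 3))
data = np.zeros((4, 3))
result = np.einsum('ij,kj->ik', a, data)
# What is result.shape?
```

(7, 4)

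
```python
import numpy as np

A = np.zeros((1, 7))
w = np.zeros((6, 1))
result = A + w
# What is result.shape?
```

(6, 7)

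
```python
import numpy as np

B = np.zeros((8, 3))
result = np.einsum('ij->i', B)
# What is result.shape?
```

(8,)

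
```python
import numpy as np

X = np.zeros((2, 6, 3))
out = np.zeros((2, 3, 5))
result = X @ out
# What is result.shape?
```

(2, 6, 5)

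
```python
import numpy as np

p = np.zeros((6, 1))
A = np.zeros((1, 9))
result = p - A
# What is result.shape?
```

(6, 9)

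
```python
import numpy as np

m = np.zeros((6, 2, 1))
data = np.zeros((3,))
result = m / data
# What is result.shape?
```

(6, 2, 3)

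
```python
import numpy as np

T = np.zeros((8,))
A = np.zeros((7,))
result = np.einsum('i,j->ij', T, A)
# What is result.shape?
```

(8, 7)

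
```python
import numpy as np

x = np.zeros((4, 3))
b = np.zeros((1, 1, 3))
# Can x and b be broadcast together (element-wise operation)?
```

Yes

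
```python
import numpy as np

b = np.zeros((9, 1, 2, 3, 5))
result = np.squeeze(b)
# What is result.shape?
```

(9, 2, 3, 5)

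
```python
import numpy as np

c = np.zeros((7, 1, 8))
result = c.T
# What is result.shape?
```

(8, 1, 7)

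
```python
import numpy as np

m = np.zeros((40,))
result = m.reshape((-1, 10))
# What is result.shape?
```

(4, 10)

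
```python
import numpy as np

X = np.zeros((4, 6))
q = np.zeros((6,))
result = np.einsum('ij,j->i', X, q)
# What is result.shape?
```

(4,)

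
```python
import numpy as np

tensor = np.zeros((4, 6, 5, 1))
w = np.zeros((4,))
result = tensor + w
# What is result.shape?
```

(4, 6, 5, 4)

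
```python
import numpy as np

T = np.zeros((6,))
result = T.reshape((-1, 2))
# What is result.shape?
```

(3, 2)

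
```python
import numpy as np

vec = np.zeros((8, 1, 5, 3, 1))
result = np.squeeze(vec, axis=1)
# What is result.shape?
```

(8, 5, 3, 1)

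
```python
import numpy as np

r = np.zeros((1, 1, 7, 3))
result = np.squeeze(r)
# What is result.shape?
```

(7, 3)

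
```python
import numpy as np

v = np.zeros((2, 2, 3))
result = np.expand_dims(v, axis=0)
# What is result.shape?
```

(1, 2, 2, 3)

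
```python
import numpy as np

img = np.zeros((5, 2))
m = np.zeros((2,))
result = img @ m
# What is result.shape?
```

(5,)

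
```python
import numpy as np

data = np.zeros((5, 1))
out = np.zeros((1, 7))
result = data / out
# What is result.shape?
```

(5, 7)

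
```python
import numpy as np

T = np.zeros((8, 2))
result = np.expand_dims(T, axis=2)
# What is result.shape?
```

(8, 2, 1)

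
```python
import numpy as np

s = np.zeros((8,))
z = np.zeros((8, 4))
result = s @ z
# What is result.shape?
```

(4,)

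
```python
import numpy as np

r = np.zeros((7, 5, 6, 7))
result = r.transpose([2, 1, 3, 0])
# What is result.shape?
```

(6, 5, 7, 7)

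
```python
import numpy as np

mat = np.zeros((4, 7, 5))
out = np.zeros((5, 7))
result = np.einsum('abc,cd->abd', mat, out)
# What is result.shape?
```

(4, 7, 7)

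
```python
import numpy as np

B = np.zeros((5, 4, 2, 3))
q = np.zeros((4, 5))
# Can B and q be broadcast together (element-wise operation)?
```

No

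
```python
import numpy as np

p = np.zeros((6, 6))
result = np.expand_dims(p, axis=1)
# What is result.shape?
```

(6, 1, 6)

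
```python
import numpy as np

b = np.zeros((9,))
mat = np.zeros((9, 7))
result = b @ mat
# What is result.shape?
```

(7,)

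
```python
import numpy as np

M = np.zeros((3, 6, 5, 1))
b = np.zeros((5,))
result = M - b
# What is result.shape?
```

(3, 6, 5, 5)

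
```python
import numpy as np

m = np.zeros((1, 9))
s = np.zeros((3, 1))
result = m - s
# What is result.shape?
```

(3, 9)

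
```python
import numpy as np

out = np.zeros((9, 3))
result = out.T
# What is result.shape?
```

(3, 9)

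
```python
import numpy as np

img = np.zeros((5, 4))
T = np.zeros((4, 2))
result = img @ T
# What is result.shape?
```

(5, 2)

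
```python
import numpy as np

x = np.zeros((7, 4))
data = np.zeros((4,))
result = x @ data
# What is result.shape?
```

(7,)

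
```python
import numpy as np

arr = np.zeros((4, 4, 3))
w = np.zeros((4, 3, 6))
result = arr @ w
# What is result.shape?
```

(4, 4, 6)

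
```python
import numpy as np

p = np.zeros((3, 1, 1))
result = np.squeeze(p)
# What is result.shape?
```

(3,)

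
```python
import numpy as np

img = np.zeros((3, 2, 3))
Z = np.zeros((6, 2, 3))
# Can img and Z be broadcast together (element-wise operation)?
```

No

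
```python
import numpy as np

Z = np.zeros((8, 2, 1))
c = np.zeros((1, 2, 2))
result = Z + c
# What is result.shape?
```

(8, 2, 2)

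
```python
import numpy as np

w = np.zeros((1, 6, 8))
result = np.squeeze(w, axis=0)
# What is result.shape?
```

(6, 8)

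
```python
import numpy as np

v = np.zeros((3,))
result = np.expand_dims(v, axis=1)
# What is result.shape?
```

(3, 1)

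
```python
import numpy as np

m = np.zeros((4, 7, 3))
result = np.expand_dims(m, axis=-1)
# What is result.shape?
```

(4, 7, 3, 1)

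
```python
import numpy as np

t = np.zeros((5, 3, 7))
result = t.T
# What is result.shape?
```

(7, 3, 5)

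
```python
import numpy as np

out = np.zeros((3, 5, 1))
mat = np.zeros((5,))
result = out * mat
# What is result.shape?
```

(3, 5, 5)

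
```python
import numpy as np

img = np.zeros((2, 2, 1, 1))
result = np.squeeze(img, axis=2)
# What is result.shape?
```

(2, 2, 1)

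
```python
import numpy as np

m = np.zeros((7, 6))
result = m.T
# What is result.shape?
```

(6, 7)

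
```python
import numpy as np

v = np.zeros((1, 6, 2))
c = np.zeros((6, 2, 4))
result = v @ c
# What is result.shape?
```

(6, 6, 4)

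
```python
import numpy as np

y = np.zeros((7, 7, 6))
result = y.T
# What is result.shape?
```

(6, 7, 7)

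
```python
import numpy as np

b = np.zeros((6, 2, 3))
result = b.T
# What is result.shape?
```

(3, 2, 6)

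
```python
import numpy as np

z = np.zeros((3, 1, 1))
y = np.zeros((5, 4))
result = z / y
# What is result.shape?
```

(3, 5, 4)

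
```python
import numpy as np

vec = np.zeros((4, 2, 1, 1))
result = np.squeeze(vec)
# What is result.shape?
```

(4, 2)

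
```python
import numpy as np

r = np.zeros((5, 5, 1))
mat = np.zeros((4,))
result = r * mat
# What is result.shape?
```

(5, 5, 4)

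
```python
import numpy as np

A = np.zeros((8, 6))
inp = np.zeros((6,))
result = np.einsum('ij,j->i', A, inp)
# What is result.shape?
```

(8,)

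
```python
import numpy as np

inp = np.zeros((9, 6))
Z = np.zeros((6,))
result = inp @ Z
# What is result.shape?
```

(9,)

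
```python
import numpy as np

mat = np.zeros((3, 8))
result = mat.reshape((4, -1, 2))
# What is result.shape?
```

(4, 3, 2)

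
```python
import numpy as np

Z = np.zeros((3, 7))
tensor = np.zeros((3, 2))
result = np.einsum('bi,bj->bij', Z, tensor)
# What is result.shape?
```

(3, 7, 2)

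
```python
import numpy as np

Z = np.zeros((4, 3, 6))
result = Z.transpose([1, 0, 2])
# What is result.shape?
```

(3, 4, 6)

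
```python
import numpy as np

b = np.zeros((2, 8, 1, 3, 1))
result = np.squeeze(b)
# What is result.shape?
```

(2, 8, 3)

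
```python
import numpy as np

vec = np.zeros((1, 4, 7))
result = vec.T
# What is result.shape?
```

(7, 4, 1)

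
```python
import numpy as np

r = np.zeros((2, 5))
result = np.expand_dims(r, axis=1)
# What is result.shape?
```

(2, 1, 5)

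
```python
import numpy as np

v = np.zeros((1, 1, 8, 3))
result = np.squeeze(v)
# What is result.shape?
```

(8, 3)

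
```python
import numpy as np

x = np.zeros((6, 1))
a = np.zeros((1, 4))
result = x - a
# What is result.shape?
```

(6, 4)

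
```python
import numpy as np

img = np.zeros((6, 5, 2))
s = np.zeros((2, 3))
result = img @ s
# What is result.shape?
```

(6, 5, 3)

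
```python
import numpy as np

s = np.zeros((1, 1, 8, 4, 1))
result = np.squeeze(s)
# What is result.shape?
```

(8, 4)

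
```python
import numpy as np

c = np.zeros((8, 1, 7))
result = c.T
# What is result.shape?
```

(7, 1, 8)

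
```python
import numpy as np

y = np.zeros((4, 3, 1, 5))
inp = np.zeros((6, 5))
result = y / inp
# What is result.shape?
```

(4, 3, 6, 5)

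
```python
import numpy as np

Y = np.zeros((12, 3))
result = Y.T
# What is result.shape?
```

(3, 12)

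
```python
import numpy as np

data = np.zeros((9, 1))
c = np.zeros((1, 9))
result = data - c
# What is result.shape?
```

(9, 9)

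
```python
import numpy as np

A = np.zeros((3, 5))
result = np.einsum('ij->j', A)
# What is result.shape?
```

(5,)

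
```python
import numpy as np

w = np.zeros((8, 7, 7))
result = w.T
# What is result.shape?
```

(7, 7, 8)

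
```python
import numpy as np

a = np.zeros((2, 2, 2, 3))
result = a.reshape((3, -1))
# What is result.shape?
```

(3, 8)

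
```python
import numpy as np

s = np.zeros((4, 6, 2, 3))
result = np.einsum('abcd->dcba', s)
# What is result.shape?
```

(3, 2, 6, 4)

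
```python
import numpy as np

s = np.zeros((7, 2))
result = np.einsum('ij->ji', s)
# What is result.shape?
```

(2, 7)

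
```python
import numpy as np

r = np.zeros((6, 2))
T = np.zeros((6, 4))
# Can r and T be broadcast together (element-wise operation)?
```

No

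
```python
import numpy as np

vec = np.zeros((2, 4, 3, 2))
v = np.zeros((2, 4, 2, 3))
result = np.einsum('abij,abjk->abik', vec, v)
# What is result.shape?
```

(2, 4, 3, 3)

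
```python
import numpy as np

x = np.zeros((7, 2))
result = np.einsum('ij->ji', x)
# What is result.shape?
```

(2, 7)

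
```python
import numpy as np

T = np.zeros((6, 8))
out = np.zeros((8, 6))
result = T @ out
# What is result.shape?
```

(6, 6)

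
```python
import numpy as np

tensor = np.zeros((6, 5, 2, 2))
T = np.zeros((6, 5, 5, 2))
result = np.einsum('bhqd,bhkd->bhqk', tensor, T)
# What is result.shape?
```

(6, 5, 2, 5)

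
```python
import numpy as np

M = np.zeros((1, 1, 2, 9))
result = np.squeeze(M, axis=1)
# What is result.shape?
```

(1, 2, 9)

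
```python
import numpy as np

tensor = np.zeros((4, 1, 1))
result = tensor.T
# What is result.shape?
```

(1, 1, 4)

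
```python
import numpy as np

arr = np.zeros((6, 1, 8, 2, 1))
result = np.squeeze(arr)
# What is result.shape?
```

(6, 8, 2)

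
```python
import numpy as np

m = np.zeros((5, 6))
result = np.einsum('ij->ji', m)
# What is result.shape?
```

(6, 5)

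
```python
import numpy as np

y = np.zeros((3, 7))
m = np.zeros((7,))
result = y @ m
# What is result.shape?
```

(3,)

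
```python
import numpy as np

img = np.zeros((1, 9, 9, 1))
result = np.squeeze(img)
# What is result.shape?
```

(9, 9)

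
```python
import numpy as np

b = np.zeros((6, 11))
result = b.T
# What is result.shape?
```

(11, 6)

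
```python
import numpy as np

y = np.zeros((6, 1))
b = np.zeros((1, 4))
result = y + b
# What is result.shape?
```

(6, 4)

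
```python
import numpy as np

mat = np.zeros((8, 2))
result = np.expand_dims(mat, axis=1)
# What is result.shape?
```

(8, 1, 2)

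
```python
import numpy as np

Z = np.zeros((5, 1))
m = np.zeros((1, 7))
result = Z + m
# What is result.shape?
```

(5, 7)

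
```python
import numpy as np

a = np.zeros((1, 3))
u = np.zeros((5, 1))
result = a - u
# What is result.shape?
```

(5, 3)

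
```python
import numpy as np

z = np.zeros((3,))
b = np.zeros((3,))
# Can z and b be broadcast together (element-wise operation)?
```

Yes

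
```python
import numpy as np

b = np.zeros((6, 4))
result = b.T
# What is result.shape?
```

(4, 6)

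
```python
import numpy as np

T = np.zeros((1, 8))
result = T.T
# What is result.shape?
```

(8, 1)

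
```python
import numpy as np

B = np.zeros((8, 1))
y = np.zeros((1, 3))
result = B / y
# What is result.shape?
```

(8, 3)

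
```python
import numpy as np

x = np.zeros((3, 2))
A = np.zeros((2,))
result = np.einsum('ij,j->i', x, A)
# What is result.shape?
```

(3,)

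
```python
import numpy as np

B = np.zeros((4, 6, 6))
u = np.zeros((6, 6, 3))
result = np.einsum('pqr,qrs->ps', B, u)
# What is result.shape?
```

(4, 3)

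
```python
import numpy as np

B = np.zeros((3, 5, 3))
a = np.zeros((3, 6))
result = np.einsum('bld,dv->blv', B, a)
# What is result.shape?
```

(3, 5, 6)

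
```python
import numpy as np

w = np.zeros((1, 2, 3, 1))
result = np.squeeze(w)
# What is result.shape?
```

(2, 3)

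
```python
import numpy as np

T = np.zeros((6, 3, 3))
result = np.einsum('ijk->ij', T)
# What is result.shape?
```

(6, 3)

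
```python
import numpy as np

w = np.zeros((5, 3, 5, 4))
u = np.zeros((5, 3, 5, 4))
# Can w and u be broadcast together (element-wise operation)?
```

Yes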